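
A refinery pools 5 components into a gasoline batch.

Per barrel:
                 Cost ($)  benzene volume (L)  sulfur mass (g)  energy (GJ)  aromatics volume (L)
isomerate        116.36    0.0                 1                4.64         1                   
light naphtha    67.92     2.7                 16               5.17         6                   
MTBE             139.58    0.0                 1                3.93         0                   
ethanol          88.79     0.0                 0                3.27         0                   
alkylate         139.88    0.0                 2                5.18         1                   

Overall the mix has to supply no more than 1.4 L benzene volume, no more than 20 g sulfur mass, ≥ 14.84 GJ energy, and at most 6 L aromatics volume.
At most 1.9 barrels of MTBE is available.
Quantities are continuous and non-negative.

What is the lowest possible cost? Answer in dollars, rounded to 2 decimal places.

$340.14

Treat it as an LP. Let x1 = barrels of isomerate, x2 = barrels of light naphtha, x3 = barrels of MTBE, x4 = barrels of ethanol, x5 = barrels of alkylate.
min 116.36x1 + 67.92x2 + 139.58x3 + 88.79x4 + 139.88x5 with:
  2.7x2 ≤ 1.4   (benzene volume)
  1x1 + 16x2 + 1x3 + 2x5 ≤ 20   (sulfur mass)
  4.64x1 + 5.17x2 + 3.93x3 + 3.27x4 + 5.18x5 ≥ 14.84   (energy)
  1x1 + 6x2 + 1x5 ≤ 6   (aromatics volume)
  x3 ≤ 1.9
  x1, x2, x3, x4, x5 ≥ 0.
At the optimum only isomerate, light naphtha are positive (MTBE, ethanol, alkylate = 0). Binding constraints: benzene volume and energy.
That vertex is x1 = 2.6205, x2 = 0.51852.
Total cost: 116.36·2.6205 + 67.92·0.51852 = 340.1393.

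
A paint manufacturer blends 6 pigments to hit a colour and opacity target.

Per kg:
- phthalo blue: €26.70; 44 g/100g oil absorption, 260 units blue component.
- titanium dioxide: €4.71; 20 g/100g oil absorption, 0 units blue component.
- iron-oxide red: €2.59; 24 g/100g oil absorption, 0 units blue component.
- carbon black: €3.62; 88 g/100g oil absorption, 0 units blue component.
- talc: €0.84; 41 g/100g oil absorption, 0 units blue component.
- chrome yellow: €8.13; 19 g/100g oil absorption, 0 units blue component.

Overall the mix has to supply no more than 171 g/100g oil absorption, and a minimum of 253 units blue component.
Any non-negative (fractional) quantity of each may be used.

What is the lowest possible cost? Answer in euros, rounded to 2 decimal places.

€25.98

This is a linear program. Let x1 = kg of phthalo blue, x2 = kg of titanium dioxide, x3 = kg of iron-oxide red, x4 = kg of carbon black, x5 = kg of talc, x6 = kg of chrome yellow.
Minimise 26.7x1 + 4.71x2 + 2.59x3 + 3.62x4 + 0.84x5 + 8.13x6 s.t.:
  44x1 + 20x2 + 24x3 + 88x4 + 41x5 + 19x6 ≤ 171   (oil absorption)
  260x1 ≥ 253   (blue component)
  x1, x2, x3, x4, x5, x6 ≥ 0.
The cheapest feasible vertex uses only phthalo blue; titanium dioxide, iron-oxide red, carbon black, talc, chrome yellow are not used. There the blue component constraint is tight.
Solving gives x1 = 0.9731.
Hence cost = 26.7·0.9731 = €25.9818.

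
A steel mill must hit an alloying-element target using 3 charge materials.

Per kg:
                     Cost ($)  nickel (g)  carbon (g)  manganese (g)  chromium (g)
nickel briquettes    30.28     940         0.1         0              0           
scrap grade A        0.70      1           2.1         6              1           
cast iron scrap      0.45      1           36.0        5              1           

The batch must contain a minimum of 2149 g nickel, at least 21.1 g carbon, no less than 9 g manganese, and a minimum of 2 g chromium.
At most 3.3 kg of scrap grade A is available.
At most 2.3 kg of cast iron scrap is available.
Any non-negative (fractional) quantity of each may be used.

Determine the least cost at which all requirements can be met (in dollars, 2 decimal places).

Treat it as an LP. Let x1 = kg of nickel briquettes, x2 = kg of scrap grade A, x3 = kg of cast iron scrap.
Minimize 30.28x1 + 0.7x2 + 0.45x3 with:
  940x1 + 1x2 + 1x3 ≥ 2149   (nickel)
  0.1x1 + 2.1x2 + 36x3 ≥ 21.1   (carbon)
  6x2 + 5x3 ≥ 9   (manganese)
  1x2 + 1x3 ≥ 2   (chromium)
  x2 ≤ 3.3
  x3 ≤ 2.3
  x1, x2, x3 ≥ 0.
The cheapest feasible vertex uses only nickel briquettes, cast iron scrap; scrap grade A is not used. Binding constraints: nickel and chromium.
Optimal quantities: nickel briquettes = 2.284 kg, cast iron scrap = 2 kg.
Hence cost = 30.28·2.284 + 0.45·2 = $70.0595.

$70.06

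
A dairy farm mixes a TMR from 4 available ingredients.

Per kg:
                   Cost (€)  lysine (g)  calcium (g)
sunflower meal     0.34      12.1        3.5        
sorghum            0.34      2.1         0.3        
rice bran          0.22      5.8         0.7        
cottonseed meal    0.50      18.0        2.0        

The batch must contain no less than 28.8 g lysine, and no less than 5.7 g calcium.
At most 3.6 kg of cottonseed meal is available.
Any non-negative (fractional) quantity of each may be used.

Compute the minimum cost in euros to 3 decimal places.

Treat it as an LP. Let x1 = kg of sunflower meal, x2 = kg of sorghum, x3 = kg of rice bran, x4 = kg of cottonseed meal.
min 0.34x1 + 0.34x2 + 0.22x3 + 0.5x4 subject to:
  12.1x1 + 2.1x2 + 5.8x3 + 18x4 ≥ 28.8   (lysine)
  3.5x1 + 0.3x2 + 0.7x3 + 2x4 ≥ 5.7   (calcium)
  x4 ≤ 3.6
  x1, x2, x3, x4 ≥ 0.
The optimal basis is {sunflower meal, cottonseed meal}; sorghum, rice bran drop out. The lysine and calcium requirements are met with equality.
That vertex is x1 = 1.16, x4 = 0.8204.
Cost = 0.34·1.16 + 0.5·0.8204 = 0.80460.

€0.805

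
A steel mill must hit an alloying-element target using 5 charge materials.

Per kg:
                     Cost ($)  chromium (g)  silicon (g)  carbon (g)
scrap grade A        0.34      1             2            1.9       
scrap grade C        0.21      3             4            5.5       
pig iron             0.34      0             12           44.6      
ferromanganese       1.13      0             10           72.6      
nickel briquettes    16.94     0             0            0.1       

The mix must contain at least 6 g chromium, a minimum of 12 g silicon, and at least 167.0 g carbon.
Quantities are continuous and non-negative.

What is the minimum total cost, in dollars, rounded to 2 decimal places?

Treat it as an LP. Let x1 = kg of scrap grade A, x2 = kg of scrap grade C, x3 = kg of pig iron, x4 = kg of ferromanganese, x5 = kg of nickel briquettes.
min 0.34x1 + 0.21x2 + 0.34x3 + 1.13x4 + 16.94x5 with:
  1x1 + 3x2 ≥ 6   (chromium)
  2x1 + 4x2 + 12x3 + 10x4 ≥ 12   (silicon)
  1.9x1 + 5.5x2 + 44.6x3 + 72.6x4 + 0.1x5 ≥ 167   (carbon)
  x1, x2, x3, x4, x5 ≥ 0.
The optimal basis is {scrap grade C, pig iron}; scrap grade A, ferromanganese, nickel briquettes drop out. The chromium and carbon requirements are met with equality.
So scrap grade C = 2 kg, pig iron = 3.498 kg.
Cost = 0.21·2 + 0.34·3.498 = 1.6093.

$1.61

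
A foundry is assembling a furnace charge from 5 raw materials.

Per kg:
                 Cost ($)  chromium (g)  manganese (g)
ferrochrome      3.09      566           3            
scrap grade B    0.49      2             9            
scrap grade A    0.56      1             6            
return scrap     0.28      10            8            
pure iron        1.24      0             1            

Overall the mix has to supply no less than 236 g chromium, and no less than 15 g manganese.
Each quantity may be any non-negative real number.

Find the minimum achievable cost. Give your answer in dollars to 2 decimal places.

Set it up as a linear program. Let x1 = kg of ferrochrome, x2 = kg of scrap grade B, x3 = kg of scrap grade A, x4 = kg of return scrap, x5 = kg of pure iron.
min 3.09x1 + 0.49x2 + 0.56x3 + 0.28x4 + 1.24x5 subject to:
  566x1 + 2x2 + 1x3 + 10x4 ≥ 236   (chromium)
  3x1 + 9x2 + 6x3 + 8x4 + 1x5 ≥ 15   (manganese)
  x1, x2, x3, x4, x5 ≥ 0.
The cheapest feasible vertex uses only ferrochrome, return scrap; scrap grade B, scrap grade A, pure iron are not used. Binding constraints: chromium and manganese.
That vertex is x1 = 0.3864, x4 = 1.73.
Cost = 3.09·0.3864 + 0.28·1.73 = 1.6784.

$1.68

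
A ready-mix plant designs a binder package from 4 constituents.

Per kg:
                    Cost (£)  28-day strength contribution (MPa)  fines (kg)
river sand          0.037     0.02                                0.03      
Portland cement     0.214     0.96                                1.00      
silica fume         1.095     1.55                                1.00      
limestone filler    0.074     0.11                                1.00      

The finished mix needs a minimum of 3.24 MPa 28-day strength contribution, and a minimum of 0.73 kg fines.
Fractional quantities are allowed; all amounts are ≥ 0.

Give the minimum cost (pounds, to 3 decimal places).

Let x1 = kg of river sand, x2 = kg of Portland cement, x3 = kg of silica fume, x4 = kg of limestone filler.
min 0.037x1 + 0.214x2 + 1.095x3 + 0.074x4 with:
  0.02x1 + 0.96x2 + 1.55x3 + 0.11x4 ≥ 3.24   (28-day strength contribution)
  0.03x1 + 1x2 + 1x3 + 1x4 ≥ 0.73   (fines)
  x1, x2, x3, x4 ≥ 0.
At the optimum only Portland cement is positive (river sand, silica fume, limestone filler = 0). The 28-day strength contribution requirement is met with equality.
That vertex is x2 = 3.375.
Hence cost = 0.214·3.375 = £0.72225.

£0.722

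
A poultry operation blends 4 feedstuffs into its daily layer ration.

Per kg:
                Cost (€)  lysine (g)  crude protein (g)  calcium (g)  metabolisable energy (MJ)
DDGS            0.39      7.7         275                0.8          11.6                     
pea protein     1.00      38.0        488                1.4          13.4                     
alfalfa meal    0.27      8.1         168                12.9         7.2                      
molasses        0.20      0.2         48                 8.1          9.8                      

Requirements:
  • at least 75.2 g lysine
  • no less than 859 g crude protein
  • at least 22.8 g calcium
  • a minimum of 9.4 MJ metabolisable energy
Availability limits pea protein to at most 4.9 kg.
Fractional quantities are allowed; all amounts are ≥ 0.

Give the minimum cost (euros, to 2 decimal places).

€2.07

Let x1 = kg of DDGS, x2 = kg of pea protein, x3 = kg of alfalfa meal, x4 = kg of molasses.
Minimize 0.39x1 + 1x2 + 0.27x3 + 0.2x4 subject to:
  7.7x1 + 38x2 + 8.1x3 + 0.2x4 ≥ 75.2   (lysine)
  275x1 + 488x2 + 168x3 + 48x4 ≥ 859   (crude protein)
  0.8x1 + 1.4x2 + 12.9x3 + 8.1x4 ≥ 22.8   (calcium)
  11.6x1 + 13.4x2 + 7.2x3 + 9.8x4 ≥ 9.4   (metabolisable energy)
  x2 ≤ 4.9
  x1, x2, x3, x4 ≥ 0.
The optimal basis is {pea protein, alfalfa meal}; DDGS, molasses drop out. Binding constraints: lysine and calcium.
Solving gives x2 = 1.64, x3 = 1.589.
Hence cost = 1·1.64 + 0.27·1.589 = €2.0690.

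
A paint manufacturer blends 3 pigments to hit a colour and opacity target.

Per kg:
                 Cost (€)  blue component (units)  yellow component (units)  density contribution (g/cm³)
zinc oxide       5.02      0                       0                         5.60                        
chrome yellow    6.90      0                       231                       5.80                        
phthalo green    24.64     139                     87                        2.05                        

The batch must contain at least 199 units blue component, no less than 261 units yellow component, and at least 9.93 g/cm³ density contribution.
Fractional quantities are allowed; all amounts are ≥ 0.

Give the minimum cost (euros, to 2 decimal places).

€42.55

Set it up as a linear program. Let x1 = kg of zinc oxide, x2 = kg of chrome yellow, x3 = kg of phthalo green.
Minimize 5.02x1 + 6.9x2 + 24.64x3 subject to:
  139x3 ≥ 199   (blue component)
  231x2 + 87x3 ≥ 261   (yellow component)
  5.6x1 + 5.8x2 + 2.05x3 ≥ 9.93   (density contribution)
  x1, x2, x3 ≥ 0.
All 3 inputs are positive at the optimum. There the blue component, yellow component, density contribution constraints are tight.
Optimal quantities: zinc oxide = 0.63736 kg, chrome yellow = 0.59068 kg, phthalo green = 1.4317 kg.
Hence cost = 5.02·0.63736 + 6.9·0.59068 + 24.64·1.4317 = €42.5523.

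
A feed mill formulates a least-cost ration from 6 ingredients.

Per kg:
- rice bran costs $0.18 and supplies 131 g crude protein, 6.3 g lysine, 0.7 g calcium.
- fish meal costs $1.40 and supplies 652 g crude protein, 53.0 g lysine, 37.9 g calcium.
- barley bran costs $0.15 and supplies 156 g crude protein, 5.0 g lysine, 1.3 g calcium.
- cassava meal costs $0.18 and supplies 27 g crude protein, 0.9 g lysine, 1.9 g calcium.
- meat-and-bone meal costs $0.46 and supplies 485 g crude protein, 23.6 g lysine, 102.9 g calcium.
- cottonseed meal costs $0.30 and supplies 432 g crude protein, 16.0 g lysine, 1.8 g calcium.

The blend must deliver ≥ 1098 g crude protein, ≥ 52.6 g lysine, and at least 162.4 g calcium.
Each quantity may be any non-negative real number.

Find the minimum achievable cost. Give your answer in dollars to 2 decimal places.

$1.01

Set it up as a linear program. Let x1 = kg of rice bran, x2 = kg of fish meal, x3 = kg of barley bran, x4 = kg of cassava meal, x5 = kg of meat-and-bone meal, x6 = kg of cottonseed meal.
min 0.18x1 + 1.4x2 + 0.15x3 + 0.18x4 + 0.46x5 + 0.3x6 with:
  131x1 + 652x2 + 156x3 + 27x4 + 485x5 + 432x6 ≥ 1098   (crude protein)
  6.3x1 + 53x2 + 5x3 + 0.9x4 + 23.6x5 + 16x6 ≥ 52.6   (lysine)
  0.7x1 + 37.9x2 + 1.3x3 + 1.9x4 + 102.9x5 + 1.8x6 ≥ 162.4   (calcium)
  x1, x2, x3, x4, x5, x6 ≥ 0.
At the optimum only meat-and-bone meal, cottonseed meal are positive (rice bran, fish meal, barley bran, cassava meal = 0). The lysine and calcium requirements are met with equality.
Optimal quantities: meat-and-bone meal = 1.561 kg, cottonseed meal = 0.985 kg.
Objective = 0.46·1.561 + 0.3·0.985 = 1.0136.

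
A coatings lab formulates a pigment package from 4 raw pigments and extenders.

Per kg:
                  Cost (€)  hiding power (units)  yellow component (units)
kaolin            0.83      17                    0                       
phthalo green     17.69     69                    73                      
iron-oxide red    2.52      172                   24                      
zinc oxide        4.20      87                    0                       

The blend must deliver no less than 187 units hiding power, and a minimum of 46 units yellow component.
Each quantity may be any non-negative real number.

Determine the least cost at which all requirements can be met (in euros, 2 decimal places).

€4.83

Set it up as a linear program. Let x1 = kg of kaolin, x2 = kg of phthalo green, x3 = kg of iron-oxide red, x4 = kg of zinc oxide.
Minimize 0.83x1 + 17.69x2 + 2.52x3 + 4.2x4 with:
  17x1 + 69x2 + 172x3 + 87x4 ≥ 187   (hiding power)
  73x2 + 24x3 ≥ 46   (yellow component)
  x1, x2, x3, x4 ≥ 0.
At the optimum only iron-oxide red is positive (kaolin, phthalo green, zinc oxide = 0). There the yellow component constraint is tight.
So iron-oxide red = 1.917 kg.
Total cost: 2.52·1.917 = 4.8308.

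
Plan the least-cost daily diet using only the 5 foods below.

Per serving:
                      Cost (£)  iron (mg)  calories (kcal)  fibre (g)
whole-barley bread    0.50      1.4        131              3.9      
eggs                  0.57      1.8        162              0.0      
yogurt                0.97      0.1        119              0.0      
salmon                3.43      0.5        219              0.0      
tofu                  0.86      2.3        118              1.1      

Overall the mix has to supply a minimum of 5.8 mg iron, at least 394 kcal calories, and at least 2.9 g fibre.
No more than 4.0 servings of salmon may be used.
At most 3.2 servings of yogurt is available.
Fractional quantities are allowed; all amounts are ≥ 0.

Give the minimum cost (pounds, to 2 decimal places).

Set it up as a linear program. Let x1 = servings of whole-barley bread, x2 = servings of eggs, x3 = servings of yogurt, x4 = servings of salmon, x5 = servings of tofu.
Minimize 0.5x1 + 0.57x2 + 0.97x3 + 3.43x4 + 0.86x5 s.t.:
  1.4x1 + 1.8x2 + 0.1x3 + 0.5x4 + 2.3x5 ≥ 5.8   (iron)
  131x1 + 162x2 + 119x3 + 219x4 + 118x5 ≥ 394   (calories)
  3.9x1 + 1.1x5 ≥ 2.9   (fibre)
  x4 ≤ 4
  x3 ≤ 3.2
  x1, x2, x3, x4, x5 ≥ 0.
The minimum-cost mix takes nothing from yogurt, salmon, tofu — only whole-barley bread, eggs. There the iron and fibre constraints are tight.
Solving gives x1 = 0.7436, x2 = 2.644.
Total cost: 0.5·0.7436 + 0.57·2.644 = 1.8789.

£1.88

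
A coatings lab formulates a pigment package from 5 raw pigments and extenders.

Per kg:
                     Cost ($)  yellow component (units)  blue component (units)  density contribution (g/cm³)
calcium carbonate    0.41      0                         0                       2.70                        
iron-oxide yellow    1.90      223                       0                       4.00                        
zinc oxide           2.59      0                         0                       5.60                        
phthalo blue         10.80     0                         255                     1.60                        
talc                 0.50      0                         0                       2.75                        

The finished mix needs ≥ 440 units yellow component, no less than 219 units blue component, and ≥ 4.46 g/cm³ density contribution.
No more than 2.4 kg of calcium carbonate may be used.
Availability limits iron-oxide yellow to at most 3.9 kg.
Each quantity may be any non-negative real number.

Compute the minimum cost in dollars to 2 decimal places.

Treat it as an LP. Let x1 = kg of calcium carbonate, x2 = kg of iron-oxide yellow, x3 = kg of zinc oxide, x4 = kg of phthalo blue, x5 = kg of talc.
min 0.41x1 + 1.9x2 + 2.59x3 + 10.8x4 + 0.5x5 s.t.:
  223x2 ≥ 440   (yellow component)
  255x4 ≥ 219   (blue component)
  2.7x1 + 4x2 + 5.6x3 + 1.6x4 + 2.75x5 ≥ 4.46   (density contribution)
  x1 ≤ 2.4
  x2 ≤ 3.9
  x1, x2, x3, x4, x5 ≥ 0.
The cheapest feasible vertex uses only iron-oxide yellow, phthalo blue; calcium carbonate, zinc oxide, talc are not used. Binding constraints: yellow component and blue component.
So iron-oxide yellow = 1.973 kg, phthalo blue = 0.8588 kg.
Cost = 1.9·1.973 + 10.8·0.8588 = 13.0237.

$13.02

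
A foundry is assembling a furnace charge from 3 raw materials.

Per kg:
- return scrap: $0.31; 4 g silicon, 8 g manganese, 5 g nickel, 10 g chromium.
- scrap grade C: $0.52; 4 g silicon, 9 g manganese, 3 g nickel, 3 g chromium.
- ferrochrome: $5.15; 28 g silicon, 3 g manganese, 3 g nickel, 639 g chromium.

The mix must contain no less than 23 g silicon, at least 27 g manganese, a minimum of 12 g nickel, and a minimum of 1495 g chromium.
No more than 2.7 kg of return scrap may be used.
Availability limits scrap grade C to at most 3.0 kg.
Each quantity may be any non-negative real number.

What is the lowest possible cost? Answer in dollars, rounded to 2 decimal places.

Let x1 = kg of return scrap, x2 = kg of scrap grade C, x3 = kg of ferrochrome.
min 0.31x1 + 0.52x2 + 5.15x3 subject to:
  4x1 + 4x2 + 28x3 ≥ 23   (silicon)
  8x1 + 9x2 + 3x3 ≥ 27   (manganese)
  5x1 + 3x2 + 3x3 ≥ 12   (nickel)
  10x1 + 3x2 + 639x3 ≥ 1495   (chromium)
  x1 ≤ 2.7
  x2 ≤ 3
  x1, x2, x3 ≥ 0.
The cheapest feasible vertex uses only return scrap, ferrochrome; scrap grade C is not used. Binding constraints: manganese and chromium.
Optimal quantities: return scrap = 2.5124 kg, ferrochrome = 2.3003 kg.
Total cost: 0.31·2.5124 + 5.15·2.3003 = 12.6254.

$12.63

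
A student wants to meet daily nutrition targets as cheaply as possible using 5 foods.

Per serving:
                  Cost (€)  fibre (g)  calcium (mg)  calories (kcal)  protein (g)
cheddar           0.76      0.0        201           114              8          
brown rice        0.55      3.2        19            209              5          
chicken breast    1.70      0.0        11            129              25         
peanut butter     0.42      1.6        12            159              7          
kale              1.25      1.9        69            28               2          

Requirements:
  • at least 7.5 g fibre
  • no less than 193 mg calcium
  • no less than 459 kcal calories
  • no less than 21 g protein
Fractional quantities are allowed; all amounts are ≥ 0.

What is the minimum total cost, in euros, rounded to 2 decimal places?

Let x1 = servings of cheddar, x2 = servings of brown rice, x3 = servings of chicken breast, x4 = servings of peanut butter, x5 = servings of kale.
Minimise 0.76x1 + 0.55x2 + 1.7x3 + 0.42x4 + 1.25x5 with:
  3.2x2 + 1.6x4 + 1.9x5 ≥ 7.5   (fibre)
  201x1 + 19x2 + 11x3 + 12x4 + 69x5 ≥ 193   (calcium)
  114x1 + 209x2 + 129x3 + 159x4 + 28x5 ≥ 459   (calories)
  8x1 + 5x2 + 25x3 + 7x4 + 2x5 ≥ 21   (protein)
  x1, x2, x3, x4, x5 ≥ 0.
The optimal basis is {cheddar, brown rice, peanut butter}; chicken breast, kale drop out. Binding constraints: fibre, calcium, protein.
Solving gives x1 = 0.7291, x2 = 1.961, x4 = 0.7663.
Objective = 0.76·0.7291 + 0.55·1.961 + 0.42·0.7663 = 1.9545.

€1.95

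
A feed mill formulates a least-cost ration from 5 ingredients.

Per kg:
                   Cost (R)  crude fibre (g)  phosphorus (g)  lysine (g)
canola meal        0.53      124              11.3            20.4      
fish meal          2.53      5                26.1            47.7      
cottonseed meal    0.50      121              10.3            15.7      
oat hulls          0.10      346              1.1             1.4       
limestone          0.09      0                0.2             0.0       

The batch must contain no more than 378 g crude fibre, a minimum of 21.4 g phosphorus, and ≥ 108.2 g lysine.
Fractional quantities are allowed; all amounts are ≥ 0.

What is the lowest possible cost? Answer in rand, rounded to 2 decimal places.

Let x1 = kg of canola meal, x2 = kg of fish meal, x3 = kg of cottonseed meal, x4 = kg of oat hulls, x5 = kg of limestone.
Minimize 0.53x1 + 2.53x2 + 0.5x3 + 0.1x4 + 0.09x5 subject to:
  124x1 + 5x2 + 121x3 + 346x4 ≤ 378   (crude fibre)
  11.3x1 + 26.1x2 + 10.3x3 + 1.1x4 + 0.2x5 ≥ 21.4   (phosphorus)
  20.4x1 + 47.7x2 + 15.7x3 + 1.4x4 ≥ 108.2   (lysine)
  x1, x2, x3, x4, x5 ≥ 0.
The minimum-cost mix takes nothing from cottonseed meal, oat hulls, limestone — only canola meal, fish meal. The crude fibre and lysine requirements are met with equality.
That vertex is x1 = 3.009, x2 = 0.9816.
Total cost: 0.53·3.009 + 2.53·0.9816 = 4.0782.

R4.08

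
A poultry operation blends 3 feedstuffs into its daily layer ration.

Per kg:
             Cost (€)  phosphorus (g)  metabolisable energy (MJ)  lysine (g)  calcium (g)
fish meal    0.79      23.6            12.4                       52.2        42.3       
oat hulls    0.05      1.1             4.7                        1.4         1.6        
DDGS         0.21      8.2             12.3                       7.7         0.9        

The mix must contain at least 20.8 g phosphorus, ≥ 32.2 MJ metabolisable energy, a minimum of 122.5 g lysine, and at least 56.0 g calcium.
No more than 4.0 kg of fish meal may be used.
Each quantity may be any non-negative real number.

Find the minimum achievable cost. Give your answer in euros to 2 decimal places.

This is a linear program. Let x1 = kg of fish meal, x2 = kg of oat hulls, x3 = kg of DDGS.
min 0.79x1 + 0.05x2 + 0.21x3 subject to:
  23.6x1 + 1.1x2 + 8.2x3 ≥ 20.8   (phosphorus)
  12.4x1 + 4.7x2 + 12.3x3 ≥ 32.2   (metabolisable energy)
  52.2x1 + 1.4x2 + 7.7x3 ≥ 122.5   (lysine)
  42.3x1 + 1.6x2 + 0.9x3 ≥ 56   (calcium)
  x1 ≤ 4
  x1, x2, x3 ≥ 0.
The minimum-cost mix takes nothing from DDGS — only fish meal, oat hulls. Binding constraints: metabolisable energy and lysine.
So fish meal = 2.328 kg, oat hulls = 0.7099 kg.
Objective = 0.79·2.328 + 0.05·0.7099 = 1.8746.

€1.87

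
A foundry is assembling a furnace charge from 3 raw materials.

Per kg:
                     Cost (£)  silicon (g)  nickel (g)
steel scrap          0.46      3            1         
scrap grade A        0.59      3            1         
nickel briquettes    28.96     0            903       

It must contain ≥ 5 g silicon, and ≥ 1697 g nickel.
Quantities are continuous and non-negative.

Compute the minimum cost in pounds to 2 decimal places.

Treat it as an LP. Let x1 = kg of steel scrap, x2 = kg of scrap grade A, x3 = kg of nickel briquettes.
Minimise 0.46x1 + 0.59x2 + 28.96x3 with:
  3x1 + 3x2 ≥ 5   (silicon)
  1x1 + 1x2 + 903x3 ≥ 1697   (nickel)
  x1, x2, x3 ≥ 0.
The cheapest feasible vertex uses only steel scrap, nickel briquettes; scrap grade A is not used. Binding constraints: silicon and nickel.
So steel scrap = 1.6667 kg, nickel briquettes = 1.8774 kg.
Total cost: 0.46·1.6667 + 28.96·1.8774 = 55.1362.

£55.14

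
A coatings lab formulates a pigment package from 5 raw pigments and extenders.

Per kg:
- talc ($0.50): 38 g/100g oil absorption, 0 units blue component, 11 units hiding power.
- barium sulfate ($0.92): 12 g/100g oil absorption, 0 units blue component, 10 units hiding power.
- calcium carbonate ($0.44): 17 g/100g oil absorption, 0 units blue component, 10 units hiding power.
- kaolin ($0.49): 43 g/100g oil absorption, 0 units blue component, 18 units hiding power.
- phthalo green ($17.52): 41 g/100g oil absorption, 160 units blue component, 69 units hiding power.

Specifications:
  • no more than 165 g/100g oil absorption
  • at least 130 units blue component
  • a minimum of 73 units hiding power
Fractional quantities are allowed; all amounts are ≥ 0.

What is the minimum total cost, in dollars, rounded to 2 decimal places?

$14.70

Let x1 = kg of talc, x2 = kg of barium sulfate, x3 = kg of calcium carbonate, x4 = kg of kaolin, x5 = kg of phthalo green.
Minimize 0.5x1 + 0.92x2 + 0.44x3 + 0.49x4 + 17.52x5 with:
  38x1 + 12x2 + 17x3 + 43x4 + 41x5 ≤ 165   (oil absorption)
  160x5 ≥ 130   (blue component)
  11x1 + 10x2 + 10x3 + 18x4 + 69x5 ≥ 73   (hiding power)
  x1, x2, x3, x4, x5 ≥ 0.
The optimal basis is {kaolin, phthalo green}; talc, barium sulfate, calcium carbonate drop out. There the blue component and hiding power constraints are tight.
Optimal quantities: kaolin = 0.941 kg, phthalo green = 0.8125 kg.
Hence cost = 0.49·0.941 + 17.52·0.8125 = $14.6961.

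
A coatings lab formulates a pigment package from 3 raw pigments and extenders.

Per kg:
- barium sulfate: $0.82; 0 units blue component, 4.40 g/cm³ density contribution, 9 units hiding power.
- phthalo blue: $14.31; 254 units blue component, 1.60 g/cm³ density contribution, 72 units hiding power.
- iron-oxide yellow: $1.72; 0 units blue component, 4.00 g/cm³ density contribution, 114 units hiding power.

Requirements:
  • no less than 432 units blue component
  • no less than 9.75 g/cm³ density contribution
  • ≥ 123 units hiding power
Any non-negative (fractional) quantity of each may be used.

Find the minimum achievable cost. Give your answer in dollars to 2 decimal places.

$25.65

Let x1 = kg of barium sulfate, x2 = kg of phthalo blue, x3 = kg of iron-oxide yellow.
Minimise 0.82x1 + 14.31x2 + 1.72x3 with:
  254x2 ≥ 432   (blue component)
  4.4x1 + 1.6x2 + 4x3 ≥ 9.75   (density contribution)
  9x1 + 72x2 + 114x3 ≥ 123   (hiding power)
  x1, x2, x3 ≥ 0.
The cheapest feasible vertex uses only barium sulfate, phthalo blue; iron-oxide yellow is not used. There the blue component and density contribution constraints are tight.
Solving gives x1 = 1.597, x2 = 1.701.
Objective = 0.82·1.597 + 14.31·1.701 = 25.6509.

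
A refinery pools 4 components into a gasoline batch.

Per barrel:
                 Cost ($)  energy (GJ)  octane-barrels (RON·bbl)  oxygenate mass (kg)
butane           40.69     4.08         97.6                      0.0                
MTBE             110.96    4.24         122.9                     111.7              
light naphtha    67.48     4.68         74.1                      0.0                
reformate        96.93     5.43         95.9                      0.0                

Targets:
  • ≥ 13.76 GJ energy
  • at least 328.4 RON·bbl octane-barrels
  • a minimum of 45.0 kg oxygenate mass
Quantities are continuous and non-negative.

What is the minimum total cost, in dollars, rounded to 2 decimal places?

Let x1 = barrels of butane, x2 = barrels of MTBE, x3 = barrels of light naphtha, x4 = barrels of reformate.
Minimize 40.69x1 + 110.96x2 + 67.48x3 + 96.93x4 subject to:
  4.08x1 + 4.24x2 + 4.68x3 + 5.43x4 ≥ 13.76   (energy)
  97.6x1 + 122.9x2 + 74.1x3 + 95.9x4 ≥ 328.4   (octane-barrels)
  111.7x2 ≥ 45   (oxygenate mass)
  x1, x2, x3, x4 ≥ 0.
The minimum-cost mix takes nothing from light naphtha, reformate — only butane, MTBE. There the energy and oxygenate mass constraints are tight.
So butane = 2.954 barrels, MTBE = 0.4029 barrels.
Objective = 40.69·2.954 + 110.96·0.4029 = 164.9040.

$164.90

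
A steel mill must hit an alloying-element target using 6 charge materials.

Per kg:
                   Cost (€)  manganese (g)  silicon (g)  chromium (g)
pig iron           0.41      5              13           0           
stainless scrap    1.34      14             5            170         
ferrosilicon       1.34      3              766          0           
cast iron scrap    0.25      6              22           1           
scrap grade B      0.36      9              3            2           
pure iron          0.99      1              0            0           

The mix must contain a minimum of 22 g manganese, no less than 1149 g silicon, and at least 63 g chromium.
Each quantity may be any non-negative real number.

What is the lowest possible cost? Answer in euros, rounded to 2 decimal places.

Let x1 = kg of pig iron, x2 = kg of stainless scrap, x3 = kg of ferrosilicon, x4 = kg of cast iron scrap, x5 = kg of scrap grade B, x6 = kg of pure iron.
Minimize 0.41x1 + 1.34x2 + 1.34x3 + 0.25x4 + 0.36x5 + 0.99x6 subject to:
  5x1 + 14x2 + 3x3 + 6x4 + 9x5 + 1x6 ≥ 22   (manganese)
  13x1 + 5x2 + 766x3 + 22x4 + 3x5 ≥ 1149   (silicon)
  170x2 + 1x4 + 2x5 ≥ 63   (chromium)
  x1, x2, x3, x4, x5, x6 ≥ 0.
The optimal basis is {stainless scrap, ferrosilicon, cast iron scrap}; pig iron, scrap grade B, pure iron drop out. The manganese, silicon, chromium requirements are met with equality.
So stainless scrap = 0.3582 kg, ferrosilicon = 1.437 kg, cast iron scrap = 2.112 kg.
Cost = 1.34·0.3582 + 1.34·1.437 + 0.25·2.112 = 2.9336.

€2.93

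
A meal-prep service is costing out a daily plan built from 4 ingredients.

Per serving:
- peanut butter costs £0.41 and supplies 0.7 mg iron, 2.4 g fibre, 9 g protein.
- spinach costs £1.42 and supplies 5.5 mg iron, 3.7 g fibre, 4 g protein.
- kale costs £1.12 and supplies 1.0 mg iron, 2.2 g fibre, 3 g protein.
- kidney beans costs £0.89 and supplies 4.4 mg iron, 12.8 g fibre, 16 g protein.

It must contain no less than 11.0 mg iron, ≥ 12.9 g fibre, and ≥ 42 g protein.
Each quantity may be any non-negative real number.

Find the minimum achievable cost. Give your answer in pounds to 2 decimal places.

£2.31

Treat it as an LP. Let x1 = servings of peanut butter, x2 = servings of spinach, x3 = servings of kale, x4 = servings of kidney beans.
min 0.41x1 + 1.42x2 + 1.12x3 + 0.89x4 s.t.:
  0.7x1 + 5.5x2 + 1x3 + 4.4x4 ≥ 11   (iron)
  2.4x1 + 3.7x2 + 2.2x3 + 12.8x4 ≥ 12.9   (fibre)
  9x1 + 4x2 + 3x3 + 16x4 ≥ 42   (protein)
  x1, x2, x3, x4 ≥ 0.
The cheapest feasible vertex uses only peanut butter, kidney beans; spinach, kale are not used. The iron and protein requirements are met with equality.
Solving gives x1 = 0.3099, x4 = 2.451.
Total cost: 0.41·0.3099 + 0.89·2.451 = 2.3084.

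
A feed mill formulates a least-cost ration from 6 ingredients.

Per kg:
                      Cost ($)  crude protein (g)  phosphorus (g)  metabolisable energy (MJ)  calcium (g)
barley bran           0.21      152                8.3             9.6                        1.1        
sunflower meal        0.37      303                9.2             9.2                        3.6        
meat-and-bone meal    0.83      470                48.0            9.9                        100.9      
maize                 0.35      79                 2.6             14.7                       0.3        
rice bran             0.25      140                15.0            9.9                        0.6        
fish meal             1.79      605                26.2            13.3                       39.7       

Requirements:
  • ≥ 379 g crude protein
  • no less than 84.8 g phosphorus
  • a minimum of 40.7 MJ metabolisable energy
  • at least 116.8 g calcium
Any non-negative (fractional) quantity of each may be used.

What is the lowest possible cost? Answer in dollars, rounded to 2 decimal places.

$1.61

Let x1 = kg of barley bran, x2 = kg of sunflower meal, x3 = kg of meat-and-bone meal, x4 = kg of maize, x5 = kg of rice bran, x6 = kg of fish meal.
Minimise 0.21x1 + 0.37x2 + 0.83x3 + 0.35x4 + 0.25x5 + 1.79x6 with:
  152x1 + 303x2 + 470x3 + 79x4 + 140x5 + 605x6 ≥ 379   (crude protein)
  8.3x1 + 9.2x2 + 48x3 + 2.6x4 + 15x5 + 26.2x6 ≥ 84.8   (phosphorus)
  9.6x1 + 9.2x2 + 9.9x3 + 14.7x4 + 9.9x5 + 13.3x6 ≥ 40.7   (metabolisable energy)
  1.1x1 + 3.6x2 + 100.9x3 + 0.3x4 + 0.6x5 + 39.7x6 ≥ 116.8   (calcium)
  x1, x2, x3, x4, x5, x6 ≥ 0.
The cheapest feasible vertex uses only barley bran, meat-and-bone meal, rice bran; sunflower meal, maize, fish meal are not used. Binding constraints: phosphorus, metabolisable energy, calcium.
That vertex is x1 = 2.257, x3 = 1.128, x5 = 0.7938.
Cost = 0.21·2.257 + 0.83·1.128 + 0.25·0.7938 = 1.6087.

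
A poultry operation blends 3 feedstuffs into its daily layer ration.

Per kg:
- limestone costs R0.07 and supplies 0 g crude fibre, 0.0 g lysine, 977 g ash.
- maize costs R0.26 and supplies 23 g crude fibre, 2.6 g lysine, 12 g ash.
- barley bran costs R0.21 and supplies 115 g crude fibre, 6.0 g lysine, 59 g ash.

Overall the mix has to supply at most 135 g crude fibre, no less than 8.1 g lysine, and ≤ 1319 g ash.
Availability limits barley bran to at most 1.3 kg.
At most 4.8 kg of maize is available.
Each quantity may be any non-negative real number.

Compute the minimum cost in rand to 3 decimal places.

Let x1 = kg of limestone, x2 = kg of maize, x3 = kg of barley bran.
Minimise 0.07x1 + 0.26x2 + 0.21x3 with:
  23x2 + 115x3 ≤ 135   (crude fibre)
  2.6x2 + 6x3 ≥ 8.1   (lysine)
  977x1 + 12x2 + 59x3 ≤ 1319   (ash)
  x3 ≤ 1.3
  x2 ≤ 4.8
  x1, x2, x3 ≥ 0.
At the optimum only maize, barley bran are positive (limestone = 0). Binding constraints: crude fibre and lysine.
Optimal quantities: maize = 0.7547 kg, barley bran = 1.023 kg.
Total cost: 0.26·0.7547 + 0.21·1.023 = 0.41105.

R0.411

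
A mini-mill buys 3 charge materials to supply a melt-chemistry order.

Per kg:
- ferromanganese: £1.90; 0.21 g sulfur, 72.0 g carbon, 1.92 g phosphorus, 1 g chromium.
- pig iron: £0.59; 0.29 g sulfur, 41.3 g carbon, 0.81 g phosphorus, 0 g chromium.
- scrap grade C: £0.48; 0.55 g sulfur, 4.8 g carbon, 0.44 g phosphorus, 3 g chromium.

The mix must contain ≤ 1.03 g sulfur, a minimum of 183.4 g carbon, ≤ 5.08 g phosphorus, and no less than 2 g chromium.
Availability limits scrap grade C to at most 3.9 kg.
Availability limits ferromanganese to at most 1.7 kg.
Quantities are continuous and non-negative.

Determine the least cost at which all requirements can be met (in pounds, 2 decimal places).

Treat it as an LP. Let x1 = kg of ferromanganese, x2 = kg of pig iron, x3 = kg of scrap grade C.
min 1.9x1 + 0.59x2 + 0.48x3 with:
  0.21x1 + 0.29x2 + 0.55x3 ≤ 1.03   (sulfur)
  72x1 + 41.3x2 + 4.8x3 ≥ 183.4   (carbon)
  1.92x1 + 0.81x2 + 0.44x3 ≤ 5.08   (phosphorus)
  1x1 + 3x3 ≥ 2   (chromium)
  x3 ≤ 3.9
  x1 ≤ 1.7
  x1, x2, x3 ≥ 0.
All 3 inputs are positive at the optimum. The sulfur, carbon, chromium requirements are met with equality.
Solving gives x1 = 1.287, x2 = 2.169, x3 = 0.2376.
Objective = 1.9·1.287 + 0.59·2.169 + 0.48·0.2376 = 3.8391.

£3.84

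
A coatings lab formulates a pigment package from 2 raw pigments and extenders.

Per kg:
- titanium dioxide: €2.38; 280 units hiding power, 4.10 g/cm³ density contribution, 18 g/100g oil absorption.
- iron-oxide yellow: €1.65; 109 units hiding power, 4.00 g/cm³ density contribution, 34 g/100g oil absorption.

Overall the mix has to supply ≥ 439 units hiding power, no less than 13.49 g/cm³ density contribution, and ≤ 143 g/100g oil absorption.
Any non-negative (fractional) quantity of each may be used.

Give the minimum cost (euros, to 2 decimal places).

€5.86

Treat it as an LP. Let x1 = kg of titanium dioxide, x2 = kg of iron-oxide yellow.
min 2.38x1 + 1.65x2 subject to:
  280x1 + 109x2 ≥ 439   (hiding power)
  4.1x1 + 4x2 ≥ 13.49   (density contribution)
  18x1 + 34x2 ≤ 143   (oil absorption)
  x1, x2 ≥ 0.
Both inputs are positive at the optimum. There the hiding power and density contribution constraints are tight.
That vertex is x1 = 0.4243, x2 = 2.938.
Hence cost = 2.38·0.4243 + 1.65·2.938 = €5.8575.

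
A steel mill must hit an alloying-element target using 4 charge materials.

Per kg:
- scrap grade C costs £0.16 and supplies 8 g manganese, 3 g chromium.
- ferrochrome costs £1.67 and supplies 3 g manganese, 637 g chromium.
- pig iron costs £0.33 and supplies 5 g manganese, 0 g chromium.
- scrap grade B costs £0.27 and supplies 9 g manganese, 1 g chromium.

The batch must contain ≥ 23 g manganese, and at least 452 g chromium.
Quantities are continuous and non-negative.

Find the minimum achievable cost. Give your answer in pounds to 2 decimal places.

£1.58

Let x1 = kg of scrap grade C, x2 = kg of ferrochrome, x3 = kg of pig iron, x4 = kg of scrap grade B.
min 0.16x1 + 1.67x2 + 0.33x3 + 0.27x4 subject to:
  8x1 + 3x2 + 5x3 + 9x4 ≥ 23   (manganese)
  3x1 + 637x2 + 1x4 ≥ 452   (chromium)
  x1, x2, x3, x4 ≥ 0.
The minimum-cost mix takes nothing from pig iron, scrap grade B — only scrap grade C, ferrochrome. The manganese and chromium requirements are met with equality.
That vertex is x1 = 2.614, x2 = 0.6973.
Objective = 0.16·2.614 + 1.67·0.6973 = 1.5827.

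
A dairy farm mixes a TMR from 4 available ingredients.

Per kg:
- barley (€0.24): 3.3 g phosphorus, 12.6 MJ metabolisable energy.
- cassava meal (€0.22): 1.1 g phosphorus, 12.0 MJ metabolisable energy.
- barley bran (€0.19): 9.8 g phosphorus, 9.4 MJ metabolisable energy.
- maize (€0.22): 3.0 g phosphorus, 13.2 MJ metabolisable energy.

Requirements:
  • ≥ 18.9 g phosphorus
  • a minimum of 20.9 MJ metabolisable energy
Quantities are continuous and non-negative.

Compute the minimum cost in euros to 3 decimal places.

€0.410

This is a linear program. Let x1 = kg of barley, x2 = kg of cassava meal, x3 = kg of barley bran, x4 = kg of maize.
min 0.24x1 + 0.22x2 + 0.19x3 + 0.22x4 subject to:
  3.3x1 + 1.1x2 + 9.8x3 + 3x4 ≥ 18.9   (phosphorus)
  12.6x1 + 12x2 + 9.4x3 + 13.2x4 ≥ 20.9   (metabolisable energy)
  x1, x2, x3, x4 ≥ 0.
The optimal basis is {barley bran, maize}; barley, cassava meal drop out. The phosphorus and metabolisable energy requirements are met with equality.
Solving gives x3 = 1.846, x4 = 0.2685.
Total cost: 0.19·1.846 + 0.22·0.2685 = 0.40981.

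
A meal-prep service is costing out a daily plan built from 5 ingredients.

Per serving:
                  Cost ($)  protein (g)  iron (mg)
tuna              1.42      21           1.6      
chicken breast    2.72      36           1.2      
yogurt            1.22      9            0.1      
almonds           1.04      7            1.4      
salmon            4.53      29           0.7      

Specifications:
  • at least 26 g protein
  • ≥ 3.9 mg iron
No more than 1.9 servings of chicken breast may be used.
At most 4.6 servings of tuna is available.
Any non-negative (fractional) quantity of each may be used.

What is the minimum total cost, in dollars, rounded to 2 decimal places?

Treat it as an LP. Let x1 = servings of tuna, x2 = servings of chicken breast, x3 = servings of yogurt, x4 = servings of almonds, x5 = servings of salmon.
Minimise 1.42x1 + 2.72x2 + 1.22x3 + 1.04x4 + 4.53x5 s.t.:
  21x1 + 36x2 + 9x3 + 7x4 + 29x5 ≥ 26   (protein)
  1.6x1 + 1.2x2 + 0.1x3 + 1.4x4 + 0.7x5 ≥ 3.9   (iron)
  x2 ≤ 1.9
  x1 ≤ 4.6
  x1, x2, x3, x4, x5 ≥ 0.
The minimum-cost mix takes nothing from chicken breast, yogurt, salmon — only tuna, almonds. The protein and iron requirements are met with equality.
Solving gives x1 = 0.5, x4 = 2.214.
Objective = 1.42·0.5 + 1.04·2.214 = 3.0126.

$3.01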